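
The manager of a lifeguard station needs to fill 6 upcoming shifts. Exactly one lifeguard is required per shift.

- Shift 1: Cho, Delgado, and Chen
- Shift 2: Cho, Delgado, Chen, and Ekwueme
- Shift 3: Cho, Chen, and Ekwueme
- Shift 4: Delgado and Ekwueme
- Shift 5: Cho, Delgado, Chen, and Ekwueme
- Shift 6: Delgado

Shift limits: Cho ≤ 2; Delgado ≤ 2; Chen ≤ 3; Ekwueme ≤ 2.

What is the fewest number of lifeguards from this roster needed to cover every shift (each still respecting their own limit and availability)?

3

6 slots to fill and no one can take more than 3, so at least ⌈6/3⌉ = 2 lifeguards are needed.
Any 2 lifeguards together have capacity at most 3+2 = 5 < 6 slots, so 2 can never suffice.
Cho, Delgado, and Chen alone can cover everything: Shift 1→Cho, Shift 2→Chen, Shift 3→Cho, Shift 4→Delgado, Shift 5→Chen, Shift 6→Delgado.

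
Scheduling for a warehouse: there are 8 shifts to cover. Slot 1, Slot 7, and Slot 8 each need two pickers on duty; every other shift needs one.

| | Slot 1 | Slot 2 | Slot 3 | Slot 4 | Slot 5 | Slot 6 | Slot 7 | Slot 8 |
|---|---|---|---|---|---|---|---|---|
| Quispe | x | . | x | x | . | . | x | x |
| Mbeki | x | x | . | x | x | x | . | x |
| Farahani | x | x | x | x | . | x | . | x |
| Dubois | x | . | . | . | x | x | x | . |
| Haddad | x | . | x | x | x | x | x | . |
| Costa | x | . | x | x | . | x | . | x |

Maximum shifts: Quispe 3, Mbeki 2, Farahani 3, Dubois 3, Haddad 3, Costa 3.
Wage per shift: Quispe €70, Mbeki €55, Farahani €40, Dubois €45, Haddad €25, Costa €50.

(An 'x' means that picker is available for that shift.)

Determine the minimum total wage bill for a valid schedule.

€430

Picking the cheapest available picker for each shift independently would cost €365, but that ignores the shift limits.
An optimal schedule: Slot 1→Dubois+Costa, Slot 2→Farahani, Slot 3→Haddad, Slot 4→Farahani, Slot 5→Haddad, Slot 6→Dubois, Slot 7→Haddad+Dubois, Slot 8→Farahani+Costa.
Total: 45 + 50 + 40 + 25 + 40 + 25 + 45 + 25 + 45 + 40 + 50 = €430.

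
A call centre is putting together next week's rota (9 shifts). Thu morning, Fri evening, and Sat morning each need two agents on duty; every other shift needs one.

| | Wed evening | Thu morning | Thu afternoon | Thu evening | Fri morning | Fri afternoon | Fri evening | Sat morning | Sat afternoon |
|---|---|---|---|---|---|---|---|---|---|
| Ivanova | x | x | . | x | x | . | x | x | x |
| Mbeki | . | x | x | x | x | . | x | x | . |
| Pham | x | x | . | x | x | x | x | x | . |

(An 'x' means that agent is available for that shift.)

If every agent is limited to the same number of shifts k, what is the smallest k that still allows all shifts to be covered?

4

With 3 agents and 12 worker-slots to fill, someone must work at least ⌈12/3⌉ = 4 shifts, so k ≥ 4.
k = 4 works: Wed evening→Ivanova, Thu morning→Ivanova+Mbeki, Thu afternoon→Mbeki, Thu evening→Ivanova, Fri morning→Pham, Fri afternoon→Pham, Fri evening→Mbeki+Pham, Sat morning→Mbeki+Pham, Sat afternoon→Ivanova.
Loads: Ivanova 4, Mbeki 4, Pham 4 — all ≤ 4.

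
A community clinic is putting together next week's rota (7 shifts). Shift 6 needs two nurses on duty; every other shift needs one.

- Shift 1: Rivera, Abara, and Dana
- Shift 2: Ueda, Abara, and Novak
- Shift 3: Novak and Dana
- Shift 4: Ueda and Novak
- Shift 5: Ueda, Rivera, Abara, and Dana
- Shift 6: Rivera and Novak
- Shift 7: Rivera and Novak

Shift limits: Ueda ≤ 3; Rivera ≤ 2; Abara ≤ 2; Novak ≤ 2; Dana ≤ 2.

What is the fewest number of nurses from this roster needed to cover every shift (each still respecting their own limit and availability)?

8 slots to fill and no one can take more than 3, so at least ⌈8/3⌉ = 3 nurses are needed.
Any 3 nurses together have capacity at most 3+2+2 = 7 < 8 slots, so 3 can never suffice.
Ueda, Rivera, Abara, and Novak alone can cover everything: Shift 1→Abara, Shift 2→Ueda, Shift 3→Novak, Shift 4→Ueda, Shift 5→Ueda, Shift 6→Rivera+Novak, Shift 7→Rivera.

4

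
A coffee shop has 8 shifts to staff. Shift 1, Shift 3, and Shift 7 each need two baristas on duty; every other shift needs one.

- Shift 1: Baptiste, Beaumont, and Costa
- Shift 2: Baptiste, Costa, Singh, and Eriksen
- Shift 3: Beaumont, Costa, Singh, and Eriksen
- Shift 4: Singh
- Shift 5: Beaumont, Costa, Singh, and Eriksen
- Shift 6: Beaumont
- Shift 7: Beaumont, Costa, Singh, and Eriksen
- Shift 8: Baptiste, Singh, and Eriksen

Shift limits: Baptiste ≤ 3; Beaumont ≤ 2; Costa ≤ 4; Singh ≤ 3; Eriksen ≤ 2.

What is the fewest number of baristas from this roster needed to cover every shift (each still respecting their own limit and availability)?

4

11 slots to fill and no one can take more than 4, so at least ⌈11/4⌉ = 3 baristas are needed.
Any 3 baristas together have capacity at most 4+3+3 = 10 < 11 slots, so 3 can never suffice.
Baptiste, Beaumont, Costa, and Singh alone can cover everything: Shift 1→Baptiste+Beaumont, Shift 2→Baptiste, Shift 3→Costa+Singh, Shift 4→Singh, Shift 5→Costa, Shift 6→Beaumont, Shift 7→Costa+Singh, Shift 8→Baptiste.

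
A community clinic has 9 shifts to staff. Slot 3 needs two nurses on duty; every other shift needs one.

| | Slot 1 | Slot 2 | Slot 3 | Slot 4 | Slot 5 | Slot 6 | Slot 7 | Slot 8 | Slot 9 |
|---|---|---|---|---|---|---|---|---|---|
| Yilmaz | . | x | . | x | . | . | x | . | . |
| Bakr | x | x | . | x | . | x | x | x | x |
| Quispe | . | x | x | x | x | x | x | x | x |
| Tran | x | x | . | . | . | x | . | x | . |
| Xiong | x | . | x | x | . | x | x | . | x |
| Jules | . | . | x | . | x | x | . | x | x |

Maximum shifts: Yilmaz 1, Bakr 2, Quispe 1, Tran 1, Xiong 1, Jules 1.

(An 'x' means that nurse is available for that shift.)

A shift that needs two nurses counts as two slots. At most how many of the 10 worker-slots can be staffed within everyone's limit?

7

Total capacity across all nurses is 1+2+1+1+1+1 = 7, and 10 slots are needed, so at most 7 can be filled.
An assignment achieving 7: Slot 1→Bakr, Slot 2→Yilmaz, Slot 3→Xiong+Jules, Slot 4→Bakr, Slot 5→Quispe, Slot 8→Tran.
Loads: Yilmaz 1/1, Bakr 2/2, Quispe 1/1, Tran 1/1, Xiong 1/1, Jules 1/1.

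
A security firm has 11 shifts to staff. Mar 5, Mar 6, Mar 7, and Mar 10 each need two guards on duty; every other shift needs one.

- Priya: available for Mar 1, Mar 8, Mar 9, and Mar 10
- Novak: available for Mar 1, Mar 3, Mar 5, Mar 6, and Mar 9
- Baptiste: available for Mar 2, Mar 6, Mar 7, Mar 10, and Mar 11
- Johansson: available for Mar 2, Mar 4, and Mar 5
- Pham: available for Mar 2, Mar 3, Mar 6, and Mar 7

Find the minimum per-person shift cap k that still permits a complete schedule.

With 5 guards and 15 worker-slots to fill, someone must work at least ⌈15/5⌉ = 3 shifts, so k ≥ 3.
k = 3 works: Mar 1→Priya, Mar 2→Johansson, Mar 3→Pham, Mar 4→Johansson, Mar 5→Novak+Johansson, Mar 6→Novak+Pham, Mar 7→Baptiste+Pham, Mar 8→Priya, Mar 9→Novak, Mar 10→Priya+Baptiste, Mar 11→Baptiste.
Loads: Priya 3, Novak 3, Baptiste 3, Johansson 3, Pham 3 — all ≤ 3.

3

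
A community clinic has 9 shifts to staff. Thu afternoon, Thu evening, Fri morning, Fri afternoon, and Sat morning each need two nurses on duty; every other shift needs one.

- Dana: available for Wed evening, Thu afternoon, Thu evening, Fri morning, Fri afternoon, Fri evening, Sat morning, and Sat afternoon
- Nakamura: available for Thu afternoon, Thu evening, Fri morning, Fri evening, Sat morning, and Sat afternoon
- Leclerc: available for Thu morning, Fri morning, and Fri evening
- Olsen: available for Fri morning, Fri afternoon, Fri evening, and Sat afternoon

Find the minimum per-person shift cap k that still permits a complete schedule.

With 4 nurses and 14 worker-slots to fill, someone must work at least ⌈14/4⌉ = 4 shifts, so k ≥ 4.
k = 4 fails: Shifts {Wed evening, Thu afternoon, Thu evening, Fri afternoon, Sat morning} need 9 worker-slots in total, but the nurses available for any of those shifts (Dana, Nakamura, and Olsen) can supply at most 8 among them. So no valid schedule exists.
k = 5 works: Wed evening→Dana, Thu morning→Leclerc, Thu afternoon→Dana+Nakamura, Thu evening→Dana+Nakamura, Fri morning→Leclerc+Olsen, Fri afternoon→Dana+Olsen, Fri evening→Nakamura, Sat morning→Dana+Nakamura, Sat afternoon→Nakamura.
Loads: Dana 5, Nakamura 5, Leclerc 2, Olsen 2 — all ≤ 5.

5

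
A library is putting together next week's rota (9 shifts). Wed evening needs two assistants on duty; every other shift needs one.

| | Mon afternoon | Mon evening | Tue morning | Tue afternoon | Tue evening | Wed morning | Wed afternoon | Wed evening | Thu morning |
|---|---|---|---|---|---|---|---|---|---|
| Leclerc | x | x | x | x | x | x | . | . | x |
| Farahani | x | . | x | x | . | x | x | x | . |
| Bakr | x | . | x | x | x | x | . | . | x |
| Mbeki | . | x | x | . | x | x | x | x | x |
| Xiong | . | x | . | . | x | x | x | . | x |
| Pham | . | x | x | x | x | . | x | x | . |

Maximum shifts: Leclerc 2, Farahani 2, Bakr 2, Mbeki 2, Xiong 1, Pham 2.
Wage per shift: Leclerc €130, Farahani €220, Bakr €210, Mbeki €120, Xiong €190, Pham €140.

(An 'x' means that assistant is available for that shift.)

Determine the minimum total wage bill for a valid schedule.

€1610

Picking the cheapest available assistant for each shift independently would cost €1240, but that ignores the shift limits.
An optimal schedule: Mon afternoon→Leclerc, Mon evening→Mbeki, Tue morning→Bakr, Tue afternoon→Leclerc, Tue evening→Bakr, Wed morning→Farahani, Wed afternoon→Pham, Wed evening→Mbeki+Pham, Thu morning→Xiong.
Total: 130 + 120 + 210 + 130 + 210 + 220 + 140 + 120 + 140 + 190 = €1610.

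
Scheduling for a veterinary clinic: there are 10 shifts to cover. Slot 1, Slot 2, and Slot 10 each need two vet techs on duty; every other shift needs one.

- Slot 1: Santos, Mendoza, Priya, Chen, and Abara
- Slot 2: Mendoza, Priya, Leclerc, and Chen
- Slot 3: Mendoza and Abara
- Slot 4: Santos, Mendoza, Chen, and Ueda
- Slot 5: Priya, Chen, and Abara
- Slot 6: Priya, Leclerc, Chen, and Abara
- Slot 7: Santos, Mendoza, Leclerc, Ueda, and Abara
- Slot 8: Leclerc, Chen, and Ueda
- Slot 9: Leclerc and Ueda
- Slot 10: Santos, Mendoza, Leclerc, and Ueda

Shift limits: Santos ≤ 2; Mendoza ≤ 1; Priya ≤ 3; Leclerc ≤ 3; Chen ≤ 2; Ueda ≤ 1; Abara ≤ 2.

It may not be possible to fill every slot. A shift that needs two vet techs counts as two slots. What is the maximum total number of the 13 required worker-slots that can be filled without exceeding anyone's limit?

13

Total capacity across all vet techs is 2+1+3+3+2+1+2 = 14, and 13 slots are needed, so at most 13 can be filled.
An assignment achieving 13: Slot 1→Chen+Abara, Slot 2→Priya+Leclerc, Slot 3→Mendoza, Slot 4→Santos, Slot 5→Priya, Slot 6→Priya, Slot 7→Abara, Slot 8→Leclerc, Slot 9→Leclerc, Slot 10→Santos+Ueda.
Loads: Santos 2/2, Mendoza 1/1, Priya 3/3, Leclerc 3/3, Chen 1/2, Ueda 1/1, Abara 2/2.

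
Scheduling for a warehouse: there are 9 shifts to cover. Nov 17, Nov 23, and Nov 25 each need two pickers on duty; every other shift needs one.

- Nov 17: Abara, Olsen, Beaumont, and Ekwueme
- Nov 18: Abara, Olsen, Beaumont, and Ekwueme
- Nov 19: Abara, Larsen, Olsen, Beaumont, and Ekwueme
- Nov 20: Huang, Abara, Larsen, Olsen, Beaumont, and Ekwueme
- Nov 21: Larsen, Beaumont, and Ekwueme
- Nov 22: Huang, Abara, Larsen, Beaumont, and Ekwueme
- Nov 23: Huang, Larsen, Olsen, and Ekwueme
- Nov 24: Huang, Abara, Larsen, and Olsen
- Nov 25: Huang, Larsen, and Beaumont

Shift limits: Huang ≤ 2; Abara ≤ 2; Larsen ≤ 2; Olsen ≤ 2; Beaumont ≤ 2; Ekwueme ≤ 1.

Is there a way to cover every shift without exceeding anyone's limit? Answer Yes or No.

No

Total capacity is 2+2+2+2+2+1 = 11 but 12 worker-slots are needed — infeasible.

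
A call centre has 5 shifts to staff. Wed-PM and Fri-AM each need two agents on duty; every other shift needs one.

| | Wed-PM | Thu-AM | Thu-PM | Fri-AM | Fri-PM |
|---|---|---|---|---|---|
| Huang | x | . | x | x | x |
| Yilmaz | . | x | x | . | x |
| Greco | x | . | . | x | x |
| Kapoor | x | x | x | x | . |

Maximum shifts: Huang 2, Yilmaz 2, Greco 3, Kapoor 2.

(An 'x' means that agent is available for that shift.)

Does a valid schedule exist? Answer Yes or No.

Yes

One valid schedule: Wed-PM→Huang+Greco, Thu-AM→Yilmaz, Thu-PM→Huang, Fri-AM→Greco+Kapoor, Fri-PM→Yilmaz.
Loads: Huang 2/2, Yilmaz 2/2, Greco 2/3, Kapoor 1/2 — all within limits.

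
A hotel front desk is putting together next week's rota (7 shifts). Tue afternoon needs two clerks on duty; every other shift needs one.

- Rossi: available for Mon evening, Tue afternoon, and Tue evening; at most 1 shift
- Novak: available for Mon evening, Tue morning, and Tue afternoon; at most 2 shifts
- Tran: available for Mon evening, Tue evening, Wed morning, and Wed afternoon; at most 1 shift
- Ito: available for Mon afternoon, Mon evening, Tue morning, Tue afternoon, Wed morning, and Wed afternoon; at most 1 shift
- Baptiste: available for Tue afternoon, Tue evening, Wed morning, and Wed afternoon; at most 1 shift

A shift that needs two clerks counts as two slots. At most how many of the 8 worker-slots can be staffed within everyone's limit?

Total capacity across all clerks is 1+2+1+1+1 = 6, and 8 slots are needed, so at most 6 can be filled.
An assignment achieving 6: Mon afternoon→Ito, Mon evening→Novak, Tue morning→Novak, Tue evening→Rossi, Wed morning→Tran, Wed afternoon→Baptiste.
Loads: Rossi 1/1, Novak 2/2, Tran 1/1, Ito 1/1, Baptiste 1/1.

6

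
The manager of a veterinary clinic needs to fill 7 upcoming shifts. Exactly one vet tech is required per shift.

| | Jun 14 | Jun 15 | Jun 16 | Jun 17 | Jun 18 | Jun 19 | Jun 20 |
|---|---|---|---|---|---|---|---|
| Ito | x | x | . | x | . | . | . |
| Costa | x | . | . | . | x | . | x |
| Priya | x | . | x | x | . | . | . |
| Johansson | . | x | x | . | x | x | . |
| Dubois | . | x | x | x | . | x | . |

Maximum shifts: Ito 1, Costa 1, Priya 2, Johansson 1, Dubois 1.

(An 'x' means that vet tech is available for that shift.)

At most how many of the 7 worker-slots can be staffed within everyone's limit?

Total capacity across all vet techs is 1+1+2+1+1 = 6, and 7 slots are needed, so at most 6 can be filled.
An assignment achieving 6: Jun 14→Ito, Jun 16→Priya, Jun 17→Priya, Jun 18→Johansson, Jun 19→Dubois, Jun 20→Costa.
Loads: Ito 1/1, Costa 1/1, Priya 2/2, Johansson 1/1, Dubois 1/1.

6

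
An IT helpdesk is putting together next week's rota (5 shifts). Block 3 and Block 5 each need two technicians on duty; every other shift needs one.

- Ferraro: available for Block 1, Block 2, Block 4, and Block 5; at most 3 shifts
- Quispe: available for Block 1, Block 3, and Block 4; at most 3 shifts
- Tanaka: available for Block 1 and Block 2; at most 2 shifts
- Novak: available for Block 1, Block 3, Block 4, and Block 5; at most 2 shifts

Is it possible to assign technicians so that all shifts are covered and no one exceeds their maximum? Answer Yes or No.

Yes

Block 3 can only be covered by Quispe and Novak, so that assignment is forced.
Block 5 can only be covered by Ferraro and Novak, so that assignment is forced.
One valid schedule: Block 1→Quispe, Block 2→Ferraro, Block 3→Quispe+Novak, Block 4→Ferraro, Block 5→Ferraro+Novak.
Loads: Ferraro 3/3, Quispe 2/3, Tanaka 0/2, Novak 2/2 — all within limits.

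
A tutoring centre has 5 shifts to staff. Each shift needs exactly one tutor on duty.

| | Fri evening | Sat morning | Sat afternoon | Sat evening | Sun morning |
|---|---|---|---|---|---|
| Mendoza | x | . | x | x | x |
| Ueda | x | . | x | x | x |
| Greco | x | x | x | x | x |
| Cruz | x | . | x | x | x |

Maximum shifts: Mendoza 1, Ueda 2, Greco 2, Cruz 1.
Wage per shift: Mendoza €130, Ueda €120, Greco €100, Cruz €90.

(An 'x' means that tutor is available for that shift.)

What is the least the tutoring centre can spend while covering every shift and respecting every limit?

€530

Sat morning can only be covered by Greco, so that assignment is forced.
Picking the cheapest available tutor for each shift independently would cost €460, but that ignores the shift limits.
An optimal schedule: Fri evening→Cruz, Sat morning→Greco, Sat afternoon→Greco, Sat evening→Ueda, Sun morning→Ueda.
Total: 90 + 100 + 100 + 120 + 120 = €530.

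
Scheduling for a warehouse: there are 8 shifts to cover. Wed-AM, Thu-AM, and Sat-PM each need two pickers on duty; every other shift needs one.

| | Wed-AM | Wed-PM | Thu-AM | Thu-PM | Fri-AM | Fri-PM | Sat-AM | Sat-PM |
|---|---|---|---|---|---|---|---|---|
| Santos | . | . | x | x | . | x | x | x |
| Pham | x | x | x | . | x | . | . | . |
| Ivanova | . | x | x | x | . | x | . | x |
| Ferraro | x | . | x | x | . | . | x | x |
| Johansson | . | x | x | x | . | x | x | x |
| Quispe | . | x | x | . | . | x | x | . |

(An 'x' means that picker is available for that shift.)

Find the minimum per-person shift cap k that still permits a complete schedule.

2

With 6 pickers and 11 worker-slots to fill, someone must work at least ⌈11/6⌉ = 2 shifts, so k ≥ 2.
k = 2 works: Wed-AM→Pham+Ferraro, Wed-PM→Ivanova, Thu-AM→Johansson+Quispe, Thu-PM→Santos, Fri-AM→Pham, Fri-PM→Santos, Sat-AM→Ferraro, Sat-PM→Ivanova+Johansson.
Loads: Santos 2, Pham 2, Ivanova 2, Ferraro 2, Johansson 2, Quispe 1 — all ≤ 2.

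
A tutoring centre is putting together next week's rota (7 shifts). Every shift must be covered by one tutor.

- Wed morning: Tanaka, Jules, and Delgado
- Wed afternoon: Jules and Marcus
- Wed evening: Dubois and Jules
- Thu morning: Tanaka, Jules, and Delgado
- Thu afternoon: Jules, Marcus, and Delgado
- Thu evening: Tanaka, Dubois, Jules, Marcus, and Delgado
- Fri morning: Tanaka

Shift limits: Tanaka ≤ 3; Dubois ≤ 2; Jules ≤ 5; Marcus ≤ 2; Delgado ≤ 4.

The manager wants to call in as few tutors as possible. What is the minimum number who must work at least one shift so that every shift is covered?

2

7 slots to fill and no one can take more than 5, so at least ⌈7/5⌉ = 2 tutors are needed.
Tanaka and Jules alone can cover everything: Wed morning→Tanaka, Wed afternoon→Jules, Wed evening→Jules, Thu morning→Tanaka, Thu afternoon→Jules, Thu evening→Jules, Fri morning→Tanaka.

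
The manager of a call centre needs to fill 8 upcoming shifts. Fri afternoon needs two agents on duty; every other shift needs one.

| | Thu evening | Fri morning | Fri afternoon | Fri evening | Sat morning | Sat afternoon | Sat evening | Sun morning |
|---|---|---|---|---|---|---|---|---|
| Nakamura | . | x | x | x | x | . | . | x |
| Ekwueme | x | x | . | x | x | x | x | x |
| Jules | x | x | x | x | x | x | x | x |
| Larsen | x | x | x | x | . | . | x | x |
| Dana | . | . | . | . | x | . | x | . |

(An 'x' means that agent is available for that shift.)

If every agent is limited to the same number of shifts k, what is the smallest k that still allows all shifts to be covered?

With 5 agents and 9 worker-slots to fill, someone must work at least ⌈9/5⌉ = 2 shifts, so k ≥ 2.
k = 2 works: Thu evening→Ekwueme, Fri morning→Nakamura, Fri afternoon→Nakamura+Jules, Fri evening→Jules, Sat morning→Dana, Sat afternoon→Ekwueme, Sat evening→Larsen, Sun morning→Larsen.
Loads: Nakamura 2, Ekwueme 2, Jules 2, Larsen 2, Dana 1 — all ≤ 2.

2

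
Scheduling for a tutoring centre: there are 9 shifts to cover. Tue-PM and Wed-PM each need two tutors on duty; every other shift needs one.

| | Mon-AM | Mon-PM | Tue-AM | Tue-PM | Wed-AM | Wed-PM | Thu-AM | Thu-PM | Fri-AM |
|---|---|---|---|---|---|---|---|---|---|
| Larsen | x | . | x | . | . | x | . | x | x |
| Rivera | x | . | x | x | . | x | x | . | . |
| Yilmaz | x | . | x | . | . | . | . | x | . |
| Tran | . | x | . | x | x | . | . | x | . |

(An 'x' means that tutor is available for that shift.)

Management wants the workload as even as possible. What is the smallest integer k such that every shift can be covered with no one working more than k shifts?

3

With 4 tutors and 11 worker-slots to fill, someone must work at least ⌈11/4⌉ = 3 shifts, so k ≥ 3.
k = 3 works: Mon-AM→Larsen, Mon-PM→Tran, Tue-AM→Yilmaz, Tue-PM→Rivera+Tran, Wed-AM→Tran, Wed-PM→Larsen+Rivera, Thu-AM→Rivera, Thu-PM→Yilmaz, Fri-AM→Larsen.
Loads: Larsen 3, Rivera 3, Yilmaz 2, Tran 3 — all ≤ 3.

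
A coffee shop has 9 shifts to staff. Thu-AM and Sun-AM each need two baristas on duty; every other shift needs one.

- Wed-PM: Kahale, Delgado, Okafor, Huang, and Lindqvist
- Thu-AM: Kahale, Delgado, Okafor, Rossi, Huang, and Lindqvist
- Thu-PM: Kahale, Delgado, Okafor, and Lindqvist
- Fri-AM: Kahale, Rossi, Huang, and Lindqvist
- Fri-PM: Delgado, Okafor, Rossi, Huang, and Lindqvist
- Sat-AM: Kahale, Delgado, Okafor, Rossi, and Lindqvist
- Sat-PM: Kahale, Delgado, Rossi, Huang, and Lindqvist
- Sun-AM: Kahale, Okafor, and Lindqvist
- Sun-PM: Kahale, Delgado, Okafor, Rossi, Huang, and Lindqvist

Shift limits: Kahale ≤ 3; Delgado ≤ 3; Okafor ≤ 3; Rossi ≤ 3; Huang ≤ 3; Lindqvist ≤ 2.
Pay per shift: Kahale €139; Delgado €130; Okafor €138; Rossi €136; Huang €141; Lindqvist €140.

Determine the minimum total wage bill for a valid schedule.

Picking the cheapest available barista for each shift independently would cost €1459, but that ignores the shift limits.
An optimal schedule: Wed-PM→Delgado, Thu-AM→Okafor+Kahale, Thu-PM→Delgado, Fri-AM→Rossi, Fri-PM→Delgado, Sat-AM→Rossi, Sat-PM→Rossi, Sun-AM→Okafor+Kahale, Sun-PM→Okafor.
Total: 130 + 138 + 139 + 130 + 136 + 130 + 136 + 136 + 138 + 139 + 138 = €1490.

€1490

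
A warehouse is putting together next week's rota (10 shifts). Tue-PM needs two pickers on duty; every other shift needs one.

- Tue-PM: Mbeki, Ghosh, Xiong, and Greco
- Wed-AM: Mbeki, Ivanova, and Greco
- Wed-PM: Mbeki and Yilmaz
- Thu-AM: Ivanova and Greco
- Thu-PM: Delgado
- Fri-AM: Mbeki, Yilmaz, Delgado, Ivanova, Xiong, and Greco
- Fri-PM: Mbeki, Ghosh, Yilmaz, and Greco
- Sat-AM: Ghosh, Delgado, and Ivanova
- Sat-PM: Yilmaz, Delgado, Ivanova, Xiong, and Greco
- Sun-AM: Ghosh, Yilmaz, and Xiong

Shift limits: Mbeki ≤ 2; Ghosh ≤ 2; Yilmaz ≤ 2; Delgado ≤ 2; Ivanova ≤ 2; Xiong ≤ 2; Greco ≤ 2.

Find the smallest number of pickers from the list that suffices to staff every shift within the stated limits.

11 slots to fill and no one can take more than 2, so at least ⌈11/2⌉ = 6 pickers are needed.
Mbeki, Ghosh, Yilmaz, Delgado, Ivanova, and Xiong alone can cover everything: Tue-PM→Ghosh+Xiong, Wed-AM→Mbeki, Wed-PM→Mbeki, Thu-AM→Ivanova, Thu-PM→Delgado, Fri-AM→Ivanova, Fri-PM→Ghosh, Sat-AM→Delgado, Sat-PM→Yilmaz, Sun-AM→Yilmaz.

6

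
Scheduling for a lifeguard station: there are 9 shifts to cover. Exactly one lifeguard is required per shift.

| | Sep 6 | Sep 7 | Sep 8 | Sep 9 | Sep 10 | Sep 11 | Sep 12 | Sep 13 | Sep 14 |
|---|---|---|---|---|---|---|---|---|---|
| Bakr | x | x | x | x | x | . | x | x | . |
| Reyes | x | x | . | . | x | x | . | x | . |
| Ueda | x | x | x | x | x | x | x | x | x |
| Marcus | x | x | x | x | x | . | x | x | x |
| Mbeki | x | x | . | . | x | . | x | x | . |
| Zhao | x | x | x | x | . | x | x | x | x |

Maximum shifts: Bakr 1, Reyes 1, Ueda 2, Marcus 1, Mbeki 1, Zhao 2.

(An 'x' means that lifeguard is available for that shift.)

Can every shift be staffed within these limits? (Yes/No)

No

Total capacity is 1+1+2+1+1+2 = 8 but 9 worker-slots are needed — infeasible.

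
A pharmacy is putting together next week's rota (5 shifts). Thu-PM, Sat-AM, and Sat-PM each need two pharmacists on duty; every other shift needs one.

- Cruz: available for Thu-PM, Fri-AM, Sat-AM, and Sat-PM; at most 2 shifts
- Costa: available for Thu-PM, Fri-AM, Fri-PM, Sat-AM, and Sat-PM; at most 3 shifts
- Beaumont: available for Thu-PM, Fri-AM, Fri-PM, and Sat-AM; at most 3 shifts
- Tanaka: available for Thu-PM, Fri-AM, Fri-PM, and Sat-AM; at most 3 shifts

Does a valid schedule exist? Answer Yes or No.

Yes

Sat-PM can only be covered by Cruz and Costa, so that assignment is forced.
One valid schedule: Thu-PM→Costa+Beaumont, Fri-AM→Cruz, Fri-PM→Costa, Sat-AM→Beaumont+Tanaka, Sat-PM→Cruz+Costa.
Loads: Cruz 2/2, Costa 3/3, Beaumont 2/3, Tanaka 1/3 — all within limits.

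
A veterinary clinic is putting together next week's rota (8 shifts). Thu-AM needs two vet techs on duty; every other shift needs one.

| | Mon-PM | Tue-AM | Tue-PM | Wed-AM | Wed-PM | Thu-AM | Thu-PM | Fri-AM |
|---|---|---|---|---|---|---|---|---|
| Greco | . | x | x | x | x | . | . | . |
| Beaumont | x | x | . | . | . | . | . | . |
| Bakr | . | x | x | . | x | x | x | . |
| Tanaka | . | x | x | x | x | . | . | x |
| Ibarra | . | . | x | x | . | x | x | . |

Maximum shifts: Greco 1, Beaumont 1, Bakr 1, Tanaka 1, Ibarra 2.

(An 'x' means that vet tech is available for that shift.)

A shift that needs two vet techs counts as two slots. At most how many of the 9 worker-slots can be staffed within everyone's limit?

Total capacity across all vet techs is 1+1+1+1+2 = 6, and 9 slots are needed, so at most 6 can be filled.
An assignment achieving 6: Mon-PM→Beaumont, Wed-AM→Greco, Thu-AM→Bakr+Ibarra, Thu-PM→Ibarra, Fri-AM→Tanaka.
Loads: Greco 1/1, Beaumont 1/1, Bakr 1/1, Tanaka 1/1, Ibarra 2/2.

6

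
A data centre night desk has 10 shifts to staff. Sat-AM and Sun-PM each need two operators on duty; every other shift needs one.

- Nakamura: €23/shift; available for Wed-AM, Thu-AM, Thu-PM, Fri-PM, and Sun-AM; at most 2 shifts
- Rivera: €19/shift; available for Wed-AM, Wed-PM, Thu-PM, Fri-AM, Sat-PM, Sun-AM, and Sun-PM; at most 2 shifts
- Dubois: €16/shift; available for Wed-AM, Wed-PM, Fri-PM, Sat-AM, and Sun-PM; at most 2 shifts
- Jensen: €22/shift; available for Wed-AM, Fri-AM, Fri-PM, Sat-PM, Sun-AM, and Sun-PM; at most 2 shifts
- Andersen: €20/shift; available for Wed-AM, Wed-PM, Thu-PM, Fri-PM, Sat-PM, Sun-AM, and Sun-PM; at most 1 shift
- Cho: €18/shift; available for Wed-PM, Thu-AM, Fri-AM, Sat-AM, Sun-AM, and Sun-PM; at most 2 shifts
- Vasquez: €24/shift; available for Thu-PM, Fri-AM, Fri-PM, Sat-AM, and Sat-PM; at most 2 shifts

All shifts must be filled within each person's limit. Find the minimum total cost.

€240

Picking the cheapest available operator for each shift independently would cost €208, but that ignores the shift limits.
An optimal schedule: Wed-AM→Dubois, Wed-PM→Rivera, Thu-AM→Nakamura, Thu-PM→Nakamura, Fri-AM→Rivera, Fri-PM→Vasquez, Sat-AM→Dubois+Cho, Sat-PM→Jensen, Sun-AM→Jensen, Sun-PM→Andersen+Cho.
Total: 16 + 19 + 23 + 23 + 19 + 24 + 16 + 18 + 22 + 22 + 20 + 18 = €240.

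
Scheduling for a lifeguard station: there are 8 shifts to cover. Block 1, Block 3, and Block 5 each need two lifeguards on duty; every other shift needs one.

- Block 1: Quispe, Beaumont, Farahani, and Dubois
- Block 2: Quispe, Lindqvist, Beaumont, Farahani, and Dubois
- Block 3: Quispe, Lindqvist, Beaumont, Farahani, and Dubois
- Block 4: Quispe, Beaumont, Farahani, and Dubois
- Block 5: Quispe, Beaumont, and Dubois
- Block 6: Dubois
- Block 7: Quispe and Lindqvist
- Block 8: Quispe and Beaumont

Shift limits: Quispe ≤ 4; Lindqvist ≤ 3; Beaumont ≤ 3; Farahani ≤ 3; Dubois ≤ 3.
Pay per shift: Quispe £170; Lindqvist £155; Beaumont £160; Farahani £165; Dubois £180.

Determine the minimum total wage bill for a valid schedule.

Block 6 can only be covered by Dubois, so that assignment is forced.
Picking the cheapest available lifeguard for each shift independently would cost £1780, but that ignores the shift limits.
An optimal schedule: Block 1→Beaumont+Farahani, Block 2→Lindqvist, Block 3→Lindqvist+Farahani, Block 4→Farahani, Block 5→Beaumont+Quispe, Block 6→Dubois, Block 7→Lindqvist, Block 8→Beaumont.
Total: 160 + 165 + 155 + 155 + 165 + 165 + 160 + 170 + 180 + 155 + 160 = £1790.

£1790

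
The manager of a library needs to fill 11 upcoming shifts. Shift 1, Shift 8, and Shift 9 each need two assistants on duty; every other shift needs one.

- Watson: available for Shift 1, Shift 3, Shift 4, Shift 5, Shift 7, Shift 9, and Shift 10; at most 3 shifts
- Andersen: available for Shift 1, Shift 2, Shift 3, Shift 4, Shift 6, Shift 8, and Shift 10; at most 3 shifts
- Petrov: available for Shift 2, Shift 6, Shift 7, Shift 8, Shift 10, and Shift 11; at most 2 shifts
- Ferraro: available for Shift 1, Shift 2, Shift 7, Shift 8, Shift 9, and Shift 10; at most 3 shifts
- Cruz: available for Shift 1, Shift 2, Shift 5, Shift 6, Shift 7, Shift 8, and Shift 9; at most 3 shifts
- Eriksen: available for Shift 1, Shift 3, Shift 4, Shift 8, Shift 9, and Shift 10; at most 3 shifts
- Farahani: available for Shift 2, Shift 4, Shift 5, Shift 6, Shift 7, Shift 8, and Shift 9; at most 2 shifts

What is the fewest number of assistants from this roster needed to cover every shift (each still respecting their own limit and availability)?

14 slots to fill and no one can take more than 3, so at least ⌈14/3⌉ = 5 assistants are needed.
Watson, Andersen, Petrov, Ferraro, and Cruz alone can cover everything: Shift 1→Ferraro+Cruz, Shift 2→Andersen, Shift 3→Watson, Shift 4→Watson, Shift 5→Watson, Shift 6→Andersen, Shift 7→Petrov, Shift 8→Ferraro+Cruz, Shift 9→Ferraro+Cruz, Shift 10→Andersen, Shift 11→Petrov.

5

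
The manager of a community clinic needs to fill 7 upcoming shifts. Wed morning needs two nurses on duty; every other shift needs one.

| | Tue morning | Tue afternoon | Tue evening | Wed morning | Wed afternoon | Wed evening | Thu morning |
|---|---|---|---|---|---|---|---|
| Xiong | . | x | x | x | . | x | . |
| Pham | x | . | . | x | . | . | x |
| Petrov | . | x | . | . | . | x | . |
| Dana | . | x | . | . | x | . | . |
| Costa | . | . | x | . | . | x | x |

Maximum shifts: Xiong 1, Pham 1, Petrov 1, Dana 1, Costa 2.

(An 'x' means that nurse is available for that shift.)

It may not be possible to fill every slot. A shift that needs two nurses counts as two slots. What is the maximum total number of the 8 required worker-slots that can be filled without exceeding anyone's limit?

Total capacity across all nurses is 1+1+1+1+2 = 6, and 8 slots are needed, so at most 6 can be filled.
An assignment achieving 6: Tue morning→Pham, Tue afternoon→Petrov, Tue evening→Xiong, Wed afternoon→Dana, Wed evening→Costa, Thu morning→Costa.
Loads: Xiong 1/1, Pham 1/1, Petrov 1/1, Dana 1/1, Costa 2/2.

6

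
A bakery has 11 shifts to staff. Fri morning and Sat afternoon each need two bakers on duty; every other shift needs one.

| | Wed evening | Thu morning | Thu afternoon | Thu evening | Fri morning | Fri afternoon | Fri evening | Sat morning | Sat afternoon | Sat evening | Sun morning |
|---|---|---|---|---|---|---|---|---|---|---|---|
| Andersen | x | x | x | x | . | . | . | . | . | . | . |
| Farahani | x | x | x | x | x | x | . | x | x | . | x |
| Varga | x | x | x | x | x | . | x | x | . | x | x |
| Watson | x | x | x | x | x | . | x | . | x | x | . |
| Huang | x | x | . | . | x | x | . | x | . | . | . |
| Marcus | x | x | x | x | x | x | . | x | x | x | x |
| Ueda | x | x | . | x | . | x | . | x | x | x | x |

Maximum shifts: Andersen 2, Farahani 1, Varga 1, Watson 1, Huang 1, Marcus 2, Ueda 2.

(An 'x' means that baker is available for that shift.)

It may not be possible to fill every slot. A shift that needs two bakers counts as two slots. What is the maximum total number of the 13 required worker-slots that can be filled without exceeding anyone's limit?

Total capacity across all bakers is 2+1+1+1+1+2+2 = 10, and 13 slots are needed, so at most 10 can be filled.
An assignment achieving 10: Thu afternoon→Andersen, Thu evening→Andersen, Fri morning→Huang, Fri afternoon→Farahani, Fri evening→Varga, Sat morning→Ueda, Sat afternoon→Watson+Marcus, Sat evening→Marcus, Sun morning→Ueda.
Loads: Andersen 2/2, Farahani 1/1, Varga 1/1, Watson 1/1, Huang 1/1, Marcus 2/2, Ueda 2/2.

10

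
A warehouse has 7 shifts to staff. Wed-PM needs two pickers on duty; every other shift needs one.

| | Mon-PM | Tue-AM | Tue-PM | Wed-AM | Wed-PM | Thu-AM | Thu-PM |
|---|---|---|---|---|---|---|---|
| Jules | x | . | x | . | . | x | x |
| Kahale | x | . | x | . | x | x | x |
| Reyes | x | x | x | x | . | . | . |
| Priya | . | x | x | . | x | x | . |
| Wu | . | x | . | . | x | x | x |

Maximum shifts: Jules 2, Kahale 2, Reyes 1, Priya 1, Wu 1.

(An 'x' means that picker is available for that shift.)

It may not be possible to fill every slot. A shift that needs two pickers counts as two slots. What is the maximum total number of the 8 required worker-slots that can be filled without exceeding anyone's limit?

Total capacity across all pickers is 2+2+1+1+1 = 7, and 8 slots are needed, so at most 7 can be filled.
An assignment achieving 7: Mon-PM→Jules, Tue-AM→Priya, Tue-PM→Kahale, Wed-AM→Reyes, Wed-PM→Kahale+Wu, Thu-PM→Jules.
Loads: Jules 2/2, Kahale 2/2, Reyes 1/1, Priya 1/1, Wu 1/1.

7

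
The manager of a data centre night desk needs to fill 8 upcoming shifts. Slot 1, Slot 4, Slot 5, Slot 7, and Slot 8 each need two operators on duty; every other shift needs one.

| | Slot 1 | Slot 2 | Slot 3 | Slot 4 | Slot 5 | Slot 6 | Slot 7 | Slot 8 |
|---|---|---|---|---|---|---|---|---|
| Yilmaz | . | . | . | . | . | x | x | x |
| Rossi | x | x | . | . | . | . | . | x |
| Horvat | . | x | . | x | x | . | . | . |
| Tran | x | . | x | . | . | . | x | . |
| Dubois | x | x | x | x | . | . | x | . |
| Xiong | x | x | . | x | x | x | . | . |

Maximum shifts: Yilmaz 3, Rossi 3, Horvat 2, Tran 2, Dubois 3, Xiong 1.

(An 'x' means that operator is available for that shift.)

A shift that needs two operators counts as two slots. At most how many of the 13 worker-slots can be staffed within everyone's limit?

13

Total capacity across all operators is 3+3+2+2+3+1 = 14, and 13 slots are needed, so at most 13 can be filled.
An assignment achieving 13: Slot 1→Rossi+Dubois, Slot 2→Rossi, Slot 3→Tran, Slot 4→Horvat+Dubois, Slot 5→Horvat+Xiong, Slot 6→Yilmaz, Slot 7→Yilmaz+Tran, Slot 8→Yilmaz+Rossi.
Loads: Yilmaz 3/3, Rossi 3/3, Horvat 2/2, Tran 2/2, Dubois 2/3, Xiong 1/1.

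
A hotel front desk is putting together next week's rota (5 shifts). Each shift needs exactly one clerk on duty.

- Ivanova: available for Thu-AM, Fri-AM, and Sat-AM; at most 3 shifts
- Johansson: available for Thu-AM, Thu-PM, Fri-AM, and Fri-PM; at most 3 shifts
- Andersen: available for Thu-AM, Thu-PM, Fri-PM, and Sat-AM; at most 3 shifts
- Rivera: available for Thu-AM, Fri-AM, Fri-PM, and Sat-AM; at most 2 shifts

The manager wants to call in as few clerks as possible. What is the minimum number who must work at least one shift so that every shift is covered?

5 slots to fill and no one can take more than 3, so at least ⌈5/3⌉ = 2 clerks are needed.
Ivanova and Johansson alone can cover everything: Thu-AM→Ivanova, Thu-PM→Johansson, Fri-AM→Ivanova, Fri-PM→Johansson, Sat-AM→Ivanova.

2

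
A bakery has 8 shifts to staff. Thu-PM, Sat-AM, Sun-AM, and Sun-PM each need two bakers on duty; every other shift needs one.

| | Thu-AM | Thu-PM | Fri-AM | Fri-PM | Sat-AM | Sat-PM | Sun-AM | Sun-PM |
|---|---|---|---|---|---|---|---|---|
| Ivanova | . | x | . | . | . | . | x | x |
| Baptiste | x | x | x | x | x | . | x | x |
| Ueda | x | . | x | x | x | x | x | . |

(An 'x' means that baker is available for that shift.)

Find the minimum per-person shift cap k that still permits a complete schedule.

With 3 bakers and 12 worker-slots to fill, someone must work at least ⌈12/3⌉ = 4 shifts, so k ≥ 4.
k = 4 is infeasible (exhaustive check).
k = 5 works: Thu-AM→Baptiste, Thu-PM→Ivanova+Baptiste, Fri-AM→Baptiste, Fri-PM→Ueda, Sat-AM→Baptiste+Ueda, Sat-PM→Ueda, Sun-AM→Ivanova+Ueda, Sun-PM→Ivanova+Baptiste.
Loads: Ivanova 3, Baptiste 5, Ueda 4 — all ≤ 5.

5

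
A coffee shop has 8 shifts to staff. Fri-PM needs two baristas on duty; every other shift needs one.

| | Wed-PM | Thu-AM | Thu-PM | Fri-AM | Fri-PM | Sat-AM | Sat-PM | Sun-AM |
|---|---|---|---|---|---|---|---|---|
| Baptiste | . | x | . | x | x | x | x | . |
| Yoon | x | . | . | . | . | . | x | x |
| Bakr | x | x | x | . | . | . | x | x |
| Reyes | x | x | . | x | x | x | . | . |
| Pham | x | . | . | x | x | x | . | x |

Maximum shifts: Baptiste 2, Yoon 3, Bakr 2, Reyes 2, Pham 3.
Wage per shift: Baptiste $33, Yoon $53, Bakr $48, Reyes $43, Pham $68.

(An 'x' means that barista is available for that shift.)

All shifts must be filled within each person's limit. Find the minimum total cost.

$407

Thu-PM can only be covered by Bakr, so that assignment is forced.
Picking the cheapest available barista for each shift independently would cost $347, but that ignores the shift limits.
An optimal schedule: Wed-PM→Yoon, Thu-AM→Bakr, Thu-PM→Bakr, Fri-AM→Baptiste, Fri-PM→Baptiste+Reyes, Sat-AM→Reyes, Sat-PM→Yoon, Sun-AM→Yoon.
Total: 53 + 48 + 48 + 33 + 33 + 43 + 43 + 53 + 53 = $407.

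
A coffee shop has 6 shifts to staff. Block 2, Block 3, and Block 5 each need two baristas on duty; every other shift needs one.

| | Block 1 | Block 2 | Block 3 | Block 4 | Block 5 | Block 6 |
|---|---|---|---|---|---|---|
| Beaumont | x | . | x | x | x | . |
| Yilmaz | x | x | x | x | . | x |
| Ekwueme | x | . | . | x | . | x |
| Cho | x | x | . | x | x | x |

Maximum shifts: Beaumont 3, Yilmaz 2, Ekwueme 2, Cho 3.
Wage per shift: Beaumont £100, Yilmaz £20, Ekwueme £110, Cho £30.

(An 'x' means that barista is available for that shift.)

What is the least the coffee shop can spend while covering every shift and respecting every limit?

Block 2 can only be covered by Yilmaz and Cho, so that assignment is forced.
Block 3 can only be covered by Beaumont and Yilmaz, so that assignment is forced.
Block 5 can only be covered by Beaumont and Cho, so that assignment is forced.
Picking the cheapest available barista for each shift independently would cost £360, but that ignores the shift limits.
An optimal schedule: Block 1→Beaumont, Block 2→Yilmaz+Cho, Block 3→Yilmaz+Beaumont, Block 4→Ekwueme, Block 5→Cho+Beaumont, Block 6→Cho.
Total: 100 + 20 + 30 + 20 + 100 + 110 + 30 + 100 + 30 = £540.

£540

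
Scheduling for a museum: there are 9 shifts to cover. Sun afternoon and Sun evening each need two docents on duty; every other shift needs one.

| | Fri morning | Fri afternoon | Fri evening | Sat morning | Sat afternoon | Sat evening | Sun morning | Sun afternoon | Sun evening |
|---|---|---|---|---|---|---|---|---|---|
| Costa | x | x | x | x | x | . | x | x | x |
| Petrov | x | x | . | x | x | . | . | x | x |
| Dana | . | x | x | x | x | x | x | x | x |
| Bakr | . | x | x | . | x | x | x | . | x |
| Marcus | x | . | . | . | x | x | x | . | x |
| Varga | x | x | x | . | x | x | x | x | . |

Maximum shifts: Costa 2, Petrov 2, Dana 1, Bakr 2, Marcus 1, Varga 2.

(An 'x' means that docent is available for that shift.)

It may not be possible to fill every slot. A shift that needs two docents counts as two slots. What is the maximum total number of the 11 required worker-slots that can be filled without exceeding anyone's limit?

Total capacity across all docents is 2+2+1+2+1+2 = 10, and 11 slots are needed, so at most 10 can be filled.
An assignment achieving 10: Fri morning→Costa, Fri afternoon→Petrov, Fri evening→Dana, Sat morning→Costa, Sat afternoon→Varga, Sat evening→Bakr, Sun morning→Bakr, Sun afternoon→Petrov+Varga, Sun evening→Marcus.
Loads: Costa 2/2, Petrov 2/2, Dana 1/1, Bakr 2/2, Marcus 1/1, Varga 2/2.

10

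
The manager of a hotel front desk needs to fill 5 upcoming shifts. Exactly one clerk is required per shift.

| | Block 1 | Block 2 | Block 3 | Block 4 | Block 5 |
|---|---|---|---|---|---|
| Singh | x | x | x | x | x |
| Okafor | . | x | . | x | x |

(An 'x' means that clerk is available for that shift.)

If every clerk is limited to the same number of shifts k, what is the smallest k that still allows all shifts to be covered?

3

With 2 clerks and 5 worker-slots to fill, someone must work at least ⌈5/2⌉ = 3 shifts, so k ≥ 3.
k = 3 works: Block 1→Singh, Block 2→Singh, Block 3→Singh, Block 4→Okafor, Block 5→Okafor.
Loads: Singh 3, Okafor 2 — all ≤ 3.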